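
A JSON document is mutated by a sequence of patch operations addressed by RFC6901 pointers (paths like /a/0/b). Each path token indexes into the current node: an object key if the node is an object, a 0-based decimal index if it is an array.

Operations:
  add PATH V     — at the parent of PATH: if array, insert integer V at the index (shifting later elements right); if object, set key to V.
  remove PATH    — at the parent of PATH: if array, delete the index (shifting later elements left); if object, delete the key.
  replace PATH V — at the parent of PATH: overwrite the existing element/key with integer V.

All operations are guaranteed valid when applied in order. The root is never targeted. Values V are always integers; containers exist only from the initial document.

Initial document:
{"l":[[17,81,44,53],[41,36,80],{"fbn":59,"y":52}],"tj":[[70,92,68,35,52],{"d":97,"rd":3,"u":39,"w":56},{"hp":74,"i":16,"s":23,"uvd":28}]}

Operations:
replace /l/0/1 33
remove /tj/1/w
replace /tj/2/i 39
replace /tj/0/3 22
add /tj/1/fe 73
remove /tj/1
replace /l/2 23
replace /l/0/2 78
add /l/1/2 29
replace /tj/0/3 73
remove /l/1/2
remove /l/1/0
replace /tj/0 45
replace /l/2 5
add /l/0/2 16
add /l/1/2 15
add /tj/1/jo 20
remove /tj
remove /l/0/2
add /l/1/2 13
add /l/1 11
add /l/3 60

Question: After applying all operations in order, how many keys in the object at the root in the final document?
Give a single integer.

After op 1 (replace /l/0/1 33): {"l":[[17,33,44,53],[41,36,80],{"fbn":59,"y":52}],"tj":[[70,92,68,35,52],{"d":97,"rd":3,"u":39,"w":56},{"hp":74,"i":16,"s":23,"uvd":28}]}
After op 2 (remove /tj/1/w): {"l":[[17,33,44,53],[41,36,80],{"fbn":59,"y":52}],"tj":[[70,92,68,35,52],{"d":97,"rd":3,"u":39},{"hp":74,"i":16,"s":23,"uvd":28}]}
After op 3 (replace /tj/2/i 39): {"l":[[17,33,44,53],[41,36,80],{"fbn":59,"y":52}],"tj":[[70,92,68,35,52],{"d":97,"rd":3,"u":39},{"hp":74,"i":39,"s":23,"uvd":28}]}
After op 4 (replace /tj/0/3 22): {"l":[[17,33,44,53],[41,36,80],{"fbn":59,"y":52}],"tj":[[70,92,68,22,52],{"d":97,"rd":3,"u":39},{"hp":74,"i":39,"s":23,"uvd":28}]}
After op 5 (add /tj/1/fe 73): {"l":[[17,33,44,53],[41,36,80],{"fbn":59,"y":52}],"tj":[[70,92,68,22,52],{"d":97,"fe":73,"rd":3,"u":39},{"hp":74,"i":39,"s":23,"uvd":28}]}
After op 6 (remove /tj/1): {"l":[[17,33,44,53],[41,36,80],{"fbn":59,"y":52}],"tj":[[70,92,68,22,52],{"hp":74,"i":39,"s":23,"uvd":28}]}
After op 7 (replace /l/2 23): {"l":[[17,33,44,53],[41,36,80],23],"tj":[[70,92,68,22,52],{"hp":74,"i":39,"s":23,"uvd":28}]}
After op 8 (replace /l/0/2 78): {"l":[[17,33,78,53],[41,36,80],23],"tj":[[70,92,68,22,52],{"hp":74,"i":39,"s":23,"uvd":28}]}
After op 9 (add /l/1/2 29): {"l":[[17,33,78,53],[41,36,29,80],23],"tj":[[70,92,68,22,52],{"hp":74,"i":39,"s":23,"uvd":28}]}
After op 10 (replace /tj/0/3 73): {"l":[[17,33,78,53],[41,36,29,80],23],"tj":[[70,92,68,73,52],{"hp":74,"i":39,"s":23,"uvd":28}]}
After op 11 (remove /l/1/2): {"l":[[17,33,78,53],[41,36,80],23],"tj":[[70,92,68,73,52],{"hp":74,"i":39,"s":23,"uvd":28}]}
After op 12 (remove /l/1/0): {"l":[[17,33,78,53],[36,80],23],"tj":[[70,92,68,73,52],{"hp":74,"i":39,"s":23,"uvd":28}]}
After op 13 (replace /tj/0 45): {"l":[[17,33,78,53],[36,80],23],"tj":[45,{"hp":74,"i":39,"s":23,"uvd":28}]}
After op 14 (replace /l/2 5): {"l":[[17,33,78,53],[36,80],5],"tj":[45,{"hp":74,"i":39,"s":23,"uvd":28}]}
After op 15 (add /l/0/2 16): {"l":[[17,33,16,78,53],[36,80],5],"tj":[45,{"hp":74,"i":39,"s":23,"uvd":28}]}
After op 16 (add /l/1/2 15): {"l":[[17,33,16,78,53],[36,80,15],5],"tj":[45,{"hp":74,"i":39,"s":23,"uvd":28}]}
After op 17 (add /tj/1/jo 20): {"l":[[17,33,16,78,53],[36,80,15],5],"tj":[45,{"hp":74,"i":39,"jo":20,"s":23,"uvd":28}]}
After op 18 (remove /tj): {"l":[[17,33,16,78,53],[36,80,15],5]}
After op 19 (remove /l/0/2): {"l":[[17,33,78,53],[36,80,15],5]}
After op 20 (add /l/1/2 13): {"l":[[17,33,78,53],[36,80,13,15],5]}
After op 21 (add /l/1 11): {"l":[[17,33,78,53],11,[36,80,13,15],5]}
After op 22 (add /l/3 60): {"l":[[17,33,78,53],11,[36,80,13,15],60,5]}
Size at the root: 1

Answer: 1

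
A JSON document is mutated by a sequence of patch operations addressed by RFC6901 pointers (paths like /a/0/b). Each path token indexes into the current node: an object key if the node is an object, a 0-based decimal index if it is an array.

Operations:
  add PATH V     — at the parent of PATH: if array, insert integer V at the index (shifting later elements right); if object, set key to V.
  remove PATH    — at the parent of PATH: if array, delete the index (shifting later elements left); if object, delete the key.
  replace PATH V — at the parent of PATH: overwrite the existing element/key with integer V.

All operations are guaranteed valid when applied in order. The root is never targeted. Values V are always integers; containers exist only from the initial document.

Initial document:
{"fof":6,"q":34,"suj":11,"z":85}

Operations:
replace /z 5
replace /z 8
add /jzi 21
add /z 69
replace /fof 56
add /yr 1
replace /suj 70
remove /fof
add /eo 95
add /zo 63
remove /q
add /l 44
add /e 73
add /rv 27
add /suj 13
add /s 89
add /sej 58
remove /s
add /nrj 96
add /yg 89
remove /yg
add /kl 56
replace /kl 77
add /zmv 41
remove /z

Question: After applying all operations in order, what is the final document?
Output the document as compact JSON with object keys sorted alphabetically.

Answer: {"e":73,"eo":95,"jzi":21,"kl":77,"l":44,"nrj":96,"rv":27,"sej":58,"suj":13,"yr":1,"zmv":41,"zo":63}

Derivation:
After op 1 (replace /z 5): {"fof":6,"q":34,"suj":11,"z":5}
After op 2 (replace /z 8): {"fof":6,"q":34,"suj":11,"z":8}
After op 3 (add /jzi 21): {"fof":6,"jzi":21,"q":34,"suj":11,"z":8}
After op 4 (add /z 69): {"fof":6,"jzi":21,"q":34,"suj":11,"z":69}
After op 5 (replace /fof 56): {"fof":56,"jzi":21,"q":34,"suj":11,"z":69}
After op 6 (add /yr 1): {"fof":56,"jzi":21,"q":34,"suj":11,"yr":1,"z":69}
After op 7 (replace /suj 70): {"fof":56,"jzi":21,"q":34,"suj":70,"yr":1,"z":69}
After op 8 (remove /fof): {"jzi":21,"q":34,"suj":70,"yr":1,"z":69}
After op 9 (add /eo 95): {"eo":95,"jzi":21,"q":34,"suj":70,"yr":1,"z":69}
After op 10 (add /zo 63): {"eo":95,"jzi":21,"q":34,"suj":70,"yr":1,"z":69,"zo":63}
After op 11 (remove /q): {"eo":95,"jzi":21,"suj":70,"yr":1,"z":69,"zo":63}
After op 12 (add /l 44): {"eo":95,"jzi":21,"l":44,"suj":70,"yr":1,"z":69,"zo":63}
After op 13 (add /e 73): {"e":73,"eo":95,"jzi":21,"l":44,"suj":70,"yr":1,"z":69,"zo":63}
After op 14 (add /rv 27): {"e":73,"eo":95,"jzi":21,"l":44,"rv":27,"suj":70,"yr":1,"z":69,"zo":63}
After op 15 (add /suj 13): {"e":73,"eo":95,"jzi":21,"l":44,"rv":27,"suj":13,"yr":1,"z":69,"zo":63}
After op 16 (add /s 89): {"e":73,"eo":95,"jzi":21,"l":44,"rv":27,"s":89,"suj":13,"yr":1,"z":69,"zo":63}
After op 17 (add /sej 58): {"e":73,"eo":95,"jzi":21,"l":44,"rv":27,"s":89,"sej":58,"suj":13,"yr":1,"z":69,"zo":63}
After op 18 (remove /s): {"e":73,"eo":95,"jzi":21,"l":44,"rv":27,"sej":58,"suj":13,"yr":1,"z":69,"zo":63}
After op 19 (add /nrj 96): {"e":73,"eo":95,"jzi":21,"l":44,"nrj":96,"rv":27,"sej":58,"suj":13,"yr":1,"z":69,"zo":63}
After op 20 (add /yg 89): {"e":73,"eo":95,"jzi":21,"l":44,"nrj":96,"rv":27,"sej":58,"suj":13,"yg":89,"yr":1,"z":69,"zo":63}
After op 21 (remove /yg): {"e":73,"eo":95,"jzi":21,"l":44,"nrj":96,"rv":27,"sej":58,"suj":13,"yr":1,"z":69,"zo":63}
After op 22 (add /kl 56): {"e":73,"eo":95,"jzi":21,"kl":56,"l":44,"nrj":96,"rv":27,"sej":58,"suj":13,"yr":1,"z":69,"zo":63}
After op 23 (replace /kl 77): {"e":73,"eo":95,"jzi":21,"kl":77,"l":44,"nrj":96,"rv":27,"sej":58,"suj":13,"yr":1,"z":69,"zo":63}
After op 24 (add /zmv 41): {"e":73,"eo":95,"jzi":21,"kl":77,"l":44,"nrj":96,"rv":27,"sej":58,"suj":13,"yr":1,"z":69,"zmv":41,"zo":63}
After op 25 (remove /z): {"e":73,"eo":95,"jzi":21,"kl":77,"l":44,"nrj":96,"rv":27,"sej":58,"suj":13,"yr":1,"zmv":41,"zo":63}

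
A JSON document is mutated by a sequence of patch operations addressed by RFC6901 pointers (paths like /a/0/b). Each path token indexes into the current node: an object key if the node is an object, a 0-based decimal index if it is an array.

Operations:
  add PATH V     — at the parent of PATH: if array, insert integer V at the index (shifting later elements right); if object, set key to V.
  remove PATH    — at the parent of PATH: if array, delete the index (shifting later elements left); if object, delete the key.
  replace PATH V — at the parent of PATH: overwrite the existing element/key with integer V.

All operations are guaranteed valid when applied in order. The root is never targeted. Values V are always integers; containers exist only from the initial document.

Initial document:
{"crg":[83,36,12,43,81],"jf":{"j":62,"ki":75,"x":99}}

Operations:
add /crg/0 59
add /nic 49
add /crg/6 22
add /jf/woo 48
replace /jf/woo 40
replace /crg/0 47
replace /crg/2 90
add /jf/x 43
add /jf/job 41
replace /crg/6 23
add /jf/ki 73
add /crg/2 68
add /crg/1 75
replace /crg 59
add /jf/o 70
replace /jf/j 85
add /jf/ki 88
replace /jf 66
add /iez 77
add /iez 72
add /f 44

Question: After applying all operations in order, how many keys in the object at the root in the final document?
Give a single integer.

After op 1 (add /crg/0 59): {"crg":[59,83,36,12,43,81],"jf":{"j":62,"ki":75,"x":99}}
After op 2 (add /nic 49): {"crg":[59,83,36,12,43,81],"jf":{"j":62,"ki":75,"x":99},"nic":49}
After op 3 (add /crg/6 22): {"crg":[59,83,36,12,43,81,22],"jf":{"j":62,"ki":75,"x":99},"nic":49}
After op 4 (add /jf/woo 48): {"crg":[59,83,36,12,43,81,22],"jf":{"j":62,"ki":75,"woo":48,"x":99},"nic":49}
After op 5 (replace /jf/woo 40): {"crg":[59,83,36,12,43,81,22],"jf":{"j":62,"ki":75,"woo":40,"x":99},"nic":49}
After op 6 (replace /crg/0 47): {"crg":[47,83,36,12,43,81,22],"jf":{"j":62,"ki":75,"woo":40,"x":99},"nic":49}
After op 7 (replace /crg/2 90): {"crg":[47,83,90,12,43,81,22],"jf":{"j":62,"ki":75,"woo":40,"x":99},"nic":49}
After op 8 (add /jf/x 43): {"crg":[47,83,90,12,43,81,22],"jf":{"j":62,"ki":75,"woo":40,"x":43},"nic":49}
After op 9 (add /jf/job 41): {"crg":[47,83,90,12,43,81,22],"jf":{"j":62,"job":41,"ki":75,"woo":40,"x":43},"nic":49}
After op 10 (replace /crg/6 23): {"crg":[47,83,90,12,43,81,23],"jf":{"j":62,"job":41,"ki":75,"woo":40,"x":43},"nic":49}
After op 11 (add /jf/ki 73): {"crg":[47,83,90,12,43,81,23],"jf":{"j":62,"job":41,"ki":73,"woo":40,"x":43},"nic":49}
After op 12 (add /crg/2 68): {"crg":[47,83,68,90,12,43,81,23],"jf":{"j":62,"job":41,"ki":73,"woo":40,"x":43},"nic":49}
After op 13 (add /crg/1 75): {"crg":[47,75,83,68,90,12,43,81,23],"jf":{"j":62,"job":41,"ki":73,"woo":40,"x":43},"nic":49}
After op 14 (replace /crg 59): {"crg":59,"jf":{"j":62,"job":41,"ki":73,"woo":40,"x":43},"nic":49}
After op 15 (add /jf/o 70): {"crg":59,"jf":{"j":62,"job":41,"ki":73,"o":70,"woo":40,"x":43},"nic":49}
After op 16 (replace /jf/j 85): {"crg":59,"jf":{"j":85,"job":41,"ki":73,"o":70,"woo":40,"x":43},"nic":49}
After op 17 (add /jf/ki 88): {"crg":59,"jf":{"j":85,"job":41,"ki":88,"o":70,"woo":40,"x":43},"nic":49}
After op 18 (replace /jf 66): {"crg":59,"jf":66,"nic":49}
After op 19 (add /iez 77): {"crg":59,"iez":77,"jf":66,"nic":49}
After op 20 (add /iez 72): {"crg":59,"iez":72,"jf":66,"nic":49}
After op 21 (add /f 44): {"crg":59,"f":44,"iez":72,"jf":66,"nic":49}
Size at the root: 5

Answer: 5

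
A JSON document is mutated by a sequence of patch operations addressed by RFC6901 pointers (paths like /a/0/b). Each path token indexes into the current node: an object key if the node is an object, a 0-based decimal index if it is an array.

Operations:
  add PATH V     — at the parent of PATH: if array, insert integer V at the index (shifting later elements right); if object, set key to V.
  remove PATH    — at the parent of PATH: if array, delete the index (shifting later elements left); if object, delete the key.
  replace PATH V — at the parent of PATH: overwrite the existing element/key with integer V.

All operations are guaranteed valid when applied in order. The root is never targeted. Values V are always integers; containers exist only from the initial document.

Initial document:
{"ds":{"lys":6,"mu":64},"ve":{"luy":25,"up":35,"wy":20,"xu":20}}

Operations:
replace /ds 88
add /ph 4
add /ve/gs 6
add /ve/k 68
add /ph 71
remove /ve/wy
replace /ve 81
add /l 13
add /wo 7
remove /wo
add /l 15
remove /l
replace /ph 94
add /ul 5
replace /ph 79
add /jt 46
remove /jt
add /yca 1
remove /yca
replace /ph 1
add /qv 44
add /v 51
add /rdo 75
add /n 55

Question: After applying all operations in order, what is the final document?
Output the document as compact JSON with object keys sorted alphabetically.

Answer: {"ds":88,"n":55,"ph":1,"qv":44,"rdo":75,"ul":5,"v":51,"ve":81}

Derivation:
After op 1 (replace /ds 88): {"ds":88,"ve":{"luy":25,"up":35,"wy":20,"xu":20}}
After op 2 (add /ph 4): {"ds":88,"ph":4,"ve":{"luy":25,"up":35,"wy":20,"xu":20}}
After op 3 (add /ve/gs 6): {"ds":88,"ph":4,"ve":{"gs":6,"luy":25,"up":35,"wy":20,"xu":20}}
After op 4 (add /ve/k 68): {"ds":88,"ph":4,"ve":{"gs":6,"k":68,"luy":25,"up":35,"wy":20,"xu":20}}
After op 5 (add /ph 71): {"ds":88,"ph":71,"ve":{"gs":6,"k":68,"luy":25,"up":35,"wy":20,"xu":20}}
After op 6 (remove /ve/wy): {"ds":88,"ph":71,"ve":{"gs":6,"k":68,"luy":25,"up":35,"xu":20}}
After op 7 (replace /ve 81): {"ds":88,"ph":71,"ve":81}
After op 8 (add /l 13): {"ds":88,"l":13,"ph":71,"ve":81}
After op 9 (add /wo 7): {"ds":88,"l":13,"ph":71,"ve":81,"wo":7}
After op 10 (remove /wo): {"ds":88,"l":13,"ph":71,"ve":81}
After op 11 (add /l 15): {"ds":88,"l":15,"ph":71,"ve":81}
After op 12 (remove /l): {"ds":88,"ph":71,"ve":81}
After op 13 (replace /ph 94): {"ds":88,"ph":94,"ve":81}
After op 14 (add /ul 5): {"ds":88,"ph":94,"ul":5,"ve":81}
After op 15 (replace /ph 79): {"ds":88,"ph":79,"ul":5,"ve":81}
After op 16 (add /jt 46): {"ds":88,"jt":46,"ph":79,"ul":5,"ve":81}
After op 17 (remove /jt): {"ds":88,"ph":79,"ul":5,"ve":81}
After op 18 (add /yca 1): {"ds":88,"ph":79,"ul":5,"ve":81,"yca":1}
After op 19 (remove /yca): {"ds":88,"ph":79,"ul":5,"ve":81}
After op 20 (replace /ph 1): {"ds":88,"ph":1,"ul":5,"ve":81}
After op 21 (add /qv 44): {"ds":88,"ph":1,"qv":44,"ul":5,"ve":81}
After op 22 (add /v 51): {"ds":88,"ph":1,"qv":44,"ul":5,"v":51,"ve":81}
After op 23 (add /rdo 75): {"ds":88,"ph":1,"qv":44,"rdo":75,"ul":5,"v":51,"ve":81}
After op 24 (add /n 55): {"ds":88,"n":55,"ph":1,"qv":44,"rdo":75,"ul":5,"v":51,"ve":81}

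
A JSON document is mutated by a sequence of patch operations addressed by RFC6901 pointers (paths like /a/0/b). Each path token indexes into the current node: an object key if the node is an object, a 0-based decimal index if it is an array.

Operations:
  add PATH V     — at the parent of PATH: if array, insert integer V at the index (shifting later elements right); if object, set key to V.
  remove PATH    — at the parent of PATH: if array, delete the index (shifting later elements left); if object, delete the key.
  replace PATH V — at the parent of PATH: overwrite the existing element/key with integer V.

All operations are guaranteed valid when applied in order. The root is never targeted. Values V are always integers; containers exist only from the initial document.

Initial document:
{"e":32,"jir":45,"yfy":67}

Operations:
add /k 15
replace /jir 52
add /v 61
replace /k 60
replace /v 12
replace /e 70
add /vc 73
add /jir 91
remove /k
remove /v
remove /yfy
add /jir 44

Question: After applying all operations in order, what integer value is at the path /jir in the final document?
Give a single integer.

After op 1 (add /k 15): {"e":32,"jir":45,"k":15,"yfy":67}
After op 2 (replace /jir 52): {"e":32,"jir":52,"k":15,"yfy":67}
After op 3 (add /v 61): {"e":32,"jir":52,"k":15,"v":61,"yfy":67}
After op 4 (replace /k 60): {"e":32,"jir":52,"k":60,"v":61,"yfy":67}
After op 5 (replace /v 12): {"e":32,"jir":52,"k":60,"v":12,"yfy":67}
After op 6 (replace /e 70): {"e":70,"jir":52,"k":60,"v":12,"yfy":67}
After op 7 (add /vc 73): {"e":70,"jir":52,"k":60,"v":12,"vc":73,"yfy":67}
After op 8 (add /jir 91): {"e":70,"jir":91,"k":60,"v":12,"vc":73,"yfy":67}
After op 9 (remove /k): {"e":70,"jir":91,"v":12,"vc":73,"yfy":67}
After op 10 (remove /v): {"e":70,"jir":91,"vc":73,"yfy":67}
After op 11 (remove /yfy): {"e":70,"jir":91,"vc":73}
After op 12 (add /jir 44): {"e":70,"jir":44,"vc":73}
Value at /jir: 44

Answer: 44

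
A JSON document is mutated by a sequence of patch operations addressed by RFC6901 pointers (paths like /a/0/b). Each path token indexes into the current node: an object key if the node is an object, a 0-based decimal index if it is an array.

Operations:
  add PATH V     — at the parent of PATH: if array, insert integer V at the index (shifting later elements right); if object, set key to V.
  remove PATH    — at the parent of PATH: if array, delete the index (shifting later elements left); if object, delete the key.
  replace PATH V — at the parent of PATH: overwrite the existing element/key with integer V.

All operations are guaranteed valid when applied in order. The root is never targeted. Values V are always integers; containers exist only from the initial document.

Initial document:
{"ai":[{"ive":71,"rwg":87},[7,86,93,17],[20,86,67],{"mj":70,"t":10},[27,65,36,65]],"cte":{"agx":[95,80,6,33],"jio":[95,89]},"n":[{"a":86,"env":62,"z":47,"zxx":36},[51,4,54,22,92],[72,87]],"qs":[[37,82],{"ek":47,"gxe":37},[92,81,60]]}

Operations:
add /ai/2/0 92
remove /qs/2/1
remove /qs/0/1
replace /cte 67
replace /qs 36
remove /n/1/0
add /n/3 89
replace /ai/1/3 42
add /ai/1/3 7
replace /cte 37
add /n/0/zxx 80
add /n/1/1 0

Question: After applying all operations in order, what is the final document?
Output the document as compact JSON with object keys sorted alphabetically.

Answer: {"ai":[{"ive":71,"rwg":87},[7,86,93,7,42],[92,20,86,67],{"mj":70,"t":10},[27,65,36,65]],"cte":37,"n":[{"a":86,"env":62,"z":47,"zxx":80},[4,0,54,22,92],[72,87],89],"qs":36}

Derivation:
After op 1 (add /ai/2/0 92): {"ai":[{"ive":71,"rwg":87},[7,86,93,17],[92,20,86,67],{"mj":70,"t":10},[27,65,36,65]],"cte":{"agx":[95,80,6,33],"jio":[95,89]},"n":[{"a":86,"env":62,"z":47,"zxx":36},[51,4,54,22,92],[72,87]],"qs":[[37,82],{"ek":47,"gxe":37},[92,81,60]]}
After op 2 (remove /qs/2/1): {"ai":[{"ive":71,"rwg":87},[7,86,93,17],[92,20,86,67],{"mj":70,"t":10},[27,65,36,65]],"cte":{"agx":[95,80,6,33],"jio":[95,89]},"n":[{"a":86,"env":62,"z":47,"zxx":36},[51,4,54,22,92],[72,87]],"qs":[[37,82],{"ek":47,"gxe":37},[92,60]]}
After op 3 (remove /qs/0/1): {"ai":[{"ive":71,"rwg":87},[7,86,93,17],[92,20,86,67],{"mj":70,"t":10},[27,65,36,65]],"cte":{"agx":[95,80,6,33],"jio":[95,89]},"n":[{"a":86,"env":62,"z":47,"zxx":36},[51,4,54,22,92],[72,87]],"qs":[[37],{"ek":47,"gxe":37},[92,60]]}
After op 4 (replace /cte 67): {"ai":[{"ive":71,"rwg":87},[7,86,93,17],[92,20,86,67],{"mj":70,"t":10},[27,65,36,65]],"cte":67,"n":[{"a":86,"env":62,"z":47,"zxx":36},[51,4,54,22,92],[72,87]],"qs":[[37],{"ek":47,"gxe":37},[92,60]]}
After op 5 (replace /qs 36): {"ai":[{"ive":71,"rwg":87},[7,86,93,17],[92,20,86,67],{"mj":70,"t":10},[27,65,36,65]],"cte":67,"n":[{"a":86,"env":62,"z":47,"zxx":36},[51,4,54,22,92],[72,87]],"qs":36}
After op 6 (remove /n/1/0): {"ai":[{"ive":71,"rwg":87},[7,86,93,17],[92,20,86,67],{"mj":70,"t":10},[27,65,36,65]],"cte":67,"n":[{"a":86,"env":62,"z":47,"zxx":36},[4,54,22,92],[72,87]],"qs":36}
After op 7 (add /n/3 89): {"ai":[{"ive":71,"rwg":87},[7,86,93,17],[92,20,86,67],{"mj":70,"t":10},[27,65,36,65]],"cte":67,"n":[{"a":86,"env":62,"z":47,"zxx":36},[4,54,22,92],[72,87],89],"qs":36}
After op 8 (replace /ai/1/3 42): {"ai":[{"ive":71,"rwg":87},[7,86,93,42],[92,20,86,67],{"mj":70,"t":10},[27,65,36,65]],"cte":67,"n":[{"a":86,"env":62,"z":47,"zxx":36},[4,54,22,92],[72,87],89],"qs":36}
After op 9 (add /ai/1/3 7): {"ai":[{"ive":71,"rwg":87},[7,86,93,7,42],[92,20,86,67],{"mj":70,"t":10},[27,65,36,65]],"cte":67,"n":[{"a":86,"env":62,"z":47,"zxx":36},[4,54,22,92],[72,87],89],"qs":36}
After op 10 (replace /cte 37): {"ai":[{"ive":71,"rwg":87},[7,86,93,7,42],[92,20,86,67],{"mj":70,"t":10},[27,65,36,65]],"cte":37,"n":[{"a":86,"env":62,"z":47,"zxx":36},[4,54,22,92],[72,87],89],"qs":36}
After op 11 (add /n/0/zxx 80): {"ai":[{"ive":71,"rwg":87},[7,86,93,7,42],[92,20,86,67],{"mj":70,"t":10},[27,65,36,65]],"cte":37,"n":[{"a":86,"env":62,"z":47,"zxx":80},[4,54,22,92],[72,87],89],"qs":36}
After op 12 (add /n/1/1 0): {"ai":[{"ive":71,"rwg":87},[7,86,93,7,42],[92,20,86,67],{"mj":70,"t":10},[27,65,36,65]],"cte":37,"n":[{"a":86,"env":62,"z":47,"zxx":80},[4,0,54,22,92],[72,87],89],"qs":36}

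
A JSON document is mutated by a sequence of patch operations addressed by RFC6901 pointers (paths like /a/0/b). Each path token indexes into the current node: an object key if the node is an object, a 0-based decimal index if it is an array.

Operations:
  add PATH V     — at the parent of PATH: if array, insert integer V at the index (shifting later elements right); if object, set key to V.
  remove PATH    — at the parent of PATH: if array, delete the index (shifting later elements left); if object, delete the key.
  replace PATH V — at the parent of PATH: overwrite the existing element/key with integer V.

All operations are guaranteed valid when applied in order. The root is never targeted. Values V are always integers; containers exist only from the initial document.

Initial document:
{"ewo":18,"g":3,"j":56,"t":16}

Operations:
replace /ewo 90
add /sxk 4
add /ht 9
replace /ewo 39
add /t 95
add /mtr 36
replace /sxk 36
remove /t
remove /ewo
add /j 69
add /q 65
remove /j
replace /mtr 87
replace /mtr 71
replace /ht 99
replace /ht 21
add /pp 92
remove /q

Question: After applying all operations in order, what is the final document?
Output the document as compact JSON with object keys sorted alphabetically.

After op 1 (replace /ewo 90): {"ewo":90,"g":3,"j":56,"t":16}
After op 2 (add /sxk 4): {"ewo":90,"g":3,"j":56,"sxk":4,"t":16}
After op 3 (add /ht 9): {"ewo":90,"g":3,"ht":9,"j":56,"sxk":4,"t":16}
After op 4 (replace /ewo 39): {"ewo":39,"g":3,"ht":9,"j":56,"sxk":4,"t":16}
After op 5 (add /t 95): {"ewo":39,"g":3,"ht":9,"j":56,"sxk":4,"t":95}
After op 6 (add /mtr 36): {"ewo":39,"g":3,"ht":9,"j":56,"mtr":36,"sxk":4,"t":95}
After op 7 (replace /sxk 36): {"ewo":39,"g":3,"ht":9,"j":56,"mtr":36,"sxk":36,"t":95}
After op 8 (remove /t): {"ewo":39,"g":3,"ht":9,"j":56,"mtr":36,"sxk":36}
After op 9 (remove /ewo): {"g":3,"ht":9,"j":56,"mtr":36,"sxk":36}
After op 10 (add /j 69): {"g":3,"ht":9,"j":69,"mtr":36,"sxk":36}
After op 11 (add /q 65): {"g":3,"ht":9,"j":69,"mtr":36,"q":65,"sxk":36}
After op 12 (remove /j): {"g":3,"ht":9,"mtr":36,"q":65,"sxk":36}
After op 13 (replace /mtr 87): {"g":3,"ht":9,"mtr":87,"q":65,"sxk":36}
After op 14 (replace /mtr 71): {"g":3,"ht":9,"mtr":71,"q":65,"sxk":36}
After op 15 (replace /ht 99): {"g":3,"ht":99,"mtr":71,"q":65,"sxk":36}
After op 16 (replace /ht 21): {"g":3,"ht":21,"mtr":71,"q":65,"sxk":36}
After op 17 (add /pp 92): {"g":3,"ht":21,"mtr":71,"pp":92,"q":65,"sxk":36}
After op 18 (remove /q): {"g":3,"ht":21,"mtr":71,"pp":92,"sxk":36}

Answer: {"g":3,"ht":21,"mtr":71,"pp":92,"sxk":36}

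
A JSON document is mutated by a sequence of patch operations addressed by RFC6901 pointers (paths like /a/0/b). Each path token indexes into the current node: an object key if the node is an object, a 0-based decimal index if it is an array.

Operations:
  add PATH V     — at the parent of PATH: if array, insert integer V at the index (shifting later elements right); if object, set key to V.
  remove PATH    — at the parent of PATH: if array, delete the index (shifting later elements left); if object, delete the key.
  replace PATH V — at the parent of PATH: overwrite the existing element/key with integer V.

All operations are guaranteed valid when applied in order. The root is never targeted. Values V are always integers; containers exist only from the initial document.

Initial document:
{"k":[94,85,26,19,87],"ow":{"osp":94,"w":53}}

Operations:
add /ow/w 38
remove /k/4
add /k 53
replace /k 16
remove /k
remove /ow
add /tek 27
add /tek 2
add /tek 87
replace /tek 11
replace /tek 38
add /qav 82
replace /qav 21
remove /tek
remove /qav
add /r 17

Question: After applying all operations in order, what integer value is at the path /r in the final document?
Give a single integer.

Answer: 17

Derivation:
After op 1 (add /ow/w 38): {"k":[94,85,26,19,87],"ow":{"osp":94,"w":38}}
After op 2 (remove /k/4): {"k":[94,85,26,19],"ow":{"osp":94,"w":38}}
After op 3 (add /k 53): {"k":53,"ow":{"osp":94,"w":38}}
After op 4 (replace /k 16): {"k":16,"ow":{"osp":94,"w":38}}
After op 5 (remove /k): {"ow":{"osp":94,"w":38}}
After op 6 (remove /ow): {}
After op 7 (add /tek 27): {"tek":27}
After op 8 (add /tek 2): {"tek":2}
After op 9 (add /tek 87): {"tek":87}
After op 10 (replace /tek 11): {"tek":11}
After op 11 (replace /tek 38): {"tek":38}
After op 12 (add /qav 82): {"qav":82,"tek":38}
After op 13 (replace /qav 21): {"qav":21,"tek":38}
After op 14 (remove /tek): {"qav":21}
After op 15 (remove /qav): {}
After op 16 (add /r 17): {"r":17}
Value at /r: 17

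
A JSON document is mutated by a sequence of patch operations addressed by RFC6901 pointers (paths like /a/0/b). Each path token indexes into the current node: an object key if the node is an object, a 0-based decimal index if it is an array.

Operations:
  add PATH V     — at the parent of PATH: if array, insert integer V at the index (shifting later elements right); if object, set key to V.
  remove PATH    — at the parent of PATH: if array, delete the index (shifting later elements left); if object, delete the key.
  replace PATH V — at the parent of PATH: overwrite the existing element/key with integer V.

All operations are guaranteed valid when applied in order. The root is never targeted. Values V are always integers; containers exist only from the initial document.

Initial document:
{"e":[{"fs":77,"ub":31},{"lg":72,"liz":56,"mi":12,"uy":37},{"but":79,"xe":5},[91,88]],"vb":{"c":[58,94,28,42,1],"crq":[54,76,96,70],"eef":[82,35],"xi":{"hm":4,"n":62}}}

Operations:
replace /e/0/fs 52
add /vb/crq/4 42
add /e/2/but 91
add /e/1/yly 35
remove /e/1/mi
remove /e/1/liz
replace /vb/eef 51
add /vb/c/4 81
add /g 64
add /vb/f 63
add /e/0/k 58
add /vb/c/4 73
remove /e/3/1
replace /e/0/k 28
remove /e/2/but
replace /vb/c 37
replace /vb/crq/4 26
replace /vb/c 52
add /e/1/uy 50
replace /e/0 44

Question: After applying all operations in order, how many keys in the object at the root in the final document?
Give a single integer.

After op 1 (replace /e/0/fs 52): {"e":[{"fs":52,"ub":31},{"lg":72,"liz":56,"mi":12,"uy":37},{"but":79,"xe":5},[91,88]],"vb":{"c":[58,94,28,42,1],"crq":[54,76,96,70],"eef":[82,35],"xi":{"hm":4,"n":62}}}
After op 2 (add /vb/crq/4 42): {"e":[{"fs":52,"ub":31},{"lg":72,"liz":56,"mi":12,"uy":37},{"but":79,"xe":5},[91,88]],"vb":{"c":[58,94,28,42,1],"crq":[54,76,96,70,42],"eef":[82,35],"xi":{"hm":4,"n":62}}}
After op 3 (add /e/2/but 91): {"e":[{"fs":52,"ub":31},{"lg":72,"liz":56,"mi":12,"uy":37},{"but":91,"xe":5},[91,88]],"vb":{"c":[58,94,28,42,1],"crq":[54,76,96,70,42],"eef":[82,35],"xi":{"hm":4,"n":62}}}
After op 4 (add /e/1/yly 35): {"e":[{"fs":52,"ub":31},{"lg":72,"liz":56,"mi":12,"uy":37,"yly":35},{"but":91,"xe":5},[91,88]],"vb":{"c":[58,94,28,42,1],"crq":[54,76,96,70,42],"eef":[82,35],"xi":{"hm":4,"n":62}}}
After op 5 (remove /e/1/mi): {"e":[{"fs":52,"ub":31},{"lg":72,"liz":56,"uy":37,"yly":35},{"but":91,"xe":5},[91,88]],"vb":{"c":[58,94,28,42,1],"crq":[54,76,96,70,42],"eef":[82,35],"xi":{"hm":4,"n":62}}}
After op 6 (remove /e/1/liz): {"e":[{"fs":52,"ub":31},{"lg":72,"uy":37,"yly":35},{"but":91,"xe":5},[91,88]],"vb":{"c":[58,94,28,42,1],"crq":[54,76,96,70,42],"eef":[82,35],"xi":{"hm":4,"n":62}}}
After op 7 (replace /vb/eef 51): {"e":[{"fs":52,"ub":31},{"lg":72,"uy":37,"yly":35},{"but":91,"xe":5},[91,88]],"vb":{"c":[58,94,28,42,1],"crq":[54,76,96,70,42],"eef":51,"xi":{"hm":4,"n":62}}}
After op 8 (add /vb/c/4 81): {"e":[{"fs":52,"ub":31},{"lg":72,"uy":37,"yly":35},{"but":91,"xe":5},[91,88]],"vb":{"c":[58,94,28,42,81,1],"crq":[54,76,96,70,42],"eef":51,"xi":{"hm":4,"n":62}}}
After op 9 (add /g 64): {"e":[{"fs":52,"ub":31},{"lg":72,"uy":37,"yly":35},{"but":91,"xe":5},[91,88]],"g":64,"vb":{"c":[58,94,28,42,81,1],"crq":[54,76,96,70,42],"eef":51,"xi":{"hm":4,"n":62}}}
After op 10 (add /vb/f 63): {"e":[{"fs":52,"ub":31},{"lg":72,"uy":37,"yly":35},{"but":91,"xe":5},[91,88]],"g":64,"vb":{"c":[58,94,28,42,81,1],"crq":[54,76,96,70,42],"eef":51,"f":63,"xi":{"hm":4,"n":62}}}
After op 11 (add /e/0/k 58): {"e":[{"fs":52,"k":58,"ub":31},{"lg":72,"uy":37,"yly":35},{"but":91,"xe":5},[91,88]],"g":64,"vb":{"c":[58,94,28,42,81,1],"crq":[54,76,96,70,42],"eef":51,"f":63,"xi":{"hm":4,"n":62}}}
After op 12 (add /vb/c/4 73): {"e":[{"fs":52,"k":58,"ub":31},{"lg":72,"uy":37,"yly":35},{"but":91,"xe":5},[91,88]],"g":64,"vb":{"c":[58,94,28,42,73,81,1],"crq":[54,76,96,70,42],"eef":51,"f":63,"xi":{"hm":4,"n":62}}}
After op 13 (remove /e/3/1): {"e":[{"fs":52,"k":58,"ub":31},{"lg":72,"uy":37,"yly":35},{"but":91,"xe":5},[91]],"g":64,"vb":{"c":[58,94,28,42,73,81,1],"crq":[54,76,96,70,42],"eef":51,"f":63,"xi":{"hm":4,"n":62}}}
After op 14 (replace /e/0/k 28): {"e":[{"fs":52,"k":28,"ub":31},{"lg":72,"uy":37,"yly":35},{"but":91,"xe":5},[91]],"g":64,"vb":{"c":[58,94,28,42,73,81,1],"crq":[54,76,96,70,42],"eef":51,"f":63,"xi":{"hm":4,"n":62}}}
After op 15 (remove /e/2/but): {"e":[{"fs":52,"k":28,"ub":31},{"lg":72,"uy":37,"yly":35},{"xe":5},[91]],"g":64,"vb":{"c":[58,94,28,42,73,81,1],"crq":[54,76,96,70,42],"eef":51,"f":63,"xi":{"hm":4,"n":62}}}
After op 16 (replace /vb/c 37): {"e":[{"fs":52,"k":28,"ub":31},{"lg":72,"uy":37,"yly":35},{"xe":5},[91]],"g":64,"vb":{"c":37,"crq":[54,76,96,70,42],"eef":51,"f":63,"xi":{"hm":4,"n":62}}}
After op 17 (replace /vb/crq/4 26): {"e":[{"fs":52,"k":28,"ub":31},{"lg":72,"uy":37,"yly":35},{"xe":5},[91]],"g":64,"vb":{"c":37,"crq":[54,76,96,70,26],"eef":51,"f":63,"xi":{"hm":4,"n":62}}}
After op 18 (replace /vb/c 52): {"e":[{"fs":52,"k":28,"ub":31},{"lg":72,"uy":37,"yly":35},{"xe":5},[91]],"g":64,"vb":{"c":52,"crq":[54,76,96,70,26],"eef":51,"f":63,"xi":{"hm":4,"n":62}}}
After op 19 (add /e/1/uy 50): {"e":[{"fs":52,"k":28,"ub":31},{"lg":72,"uy":50,"yly":35},{"xe":5},[91]],"g":64,"vb":{"c":52,"crq":[54,76,96,70,26],"eef":51,"f":63,"xi":{"hm":4,"n":62}}}
After op 20 (replace /e/0 44): {"e":[44,{"lg":72,"uy":50,"yly":35},{"xe":5},[91]],"g":64,"vb":{"c":52,"crq":[54,76,96,70,26],"eef":51,"f":63,"xi":{"hm":4,"n":62}}}
Size at the root: 3

Answer: 3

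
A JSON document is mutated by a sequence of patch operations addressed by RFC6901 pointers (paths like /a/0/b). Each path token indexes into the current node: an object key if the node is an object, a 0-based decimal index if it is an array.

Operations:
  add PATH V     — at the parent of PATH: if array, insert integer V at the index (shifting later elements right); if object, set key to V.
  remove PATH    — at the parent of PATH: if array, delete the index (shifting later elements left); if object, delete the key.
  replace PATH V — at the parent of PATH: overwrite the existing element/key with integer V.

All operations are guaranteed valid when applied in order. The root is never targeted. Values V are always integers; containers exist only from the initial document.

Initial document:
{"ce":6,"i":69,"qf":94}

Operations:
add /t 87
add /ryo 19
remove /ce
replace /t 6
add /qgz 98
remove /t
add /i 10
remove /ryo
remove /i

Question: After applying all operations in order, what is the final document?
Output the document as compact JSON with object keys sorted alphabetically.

After op 1 (add /t 87): {"ce":6,"i":69,"qf":94,"t":87}
After op 2 (add /ryo 19): {"ce":6,"i":69,"qf":94,"ryo":19,"t":87}
After op 3 (remove /ce): {"i":69,"qf":94,"ryo":19,"t":87}
After op 4 (replace /t 6): {"i":69,"qf":94,"ryo":19,"t":6}
After op 5 (add /qgz 98): {"i":69,"qf":94,"qgz":98,"ryo":19,"t":6}
After op 6 (remove /t): {"i":69,"qf":94,"qgz":98,"ryo":19}
After op 7 (add /i 10): {"i":10,"qf":94,"qgz":98,"ryo":19}
After op 8 (remove /ryo): {"i":10,"qf":94,"qgz":98}
After op 9 (remove /i): {"qf":94,"qgz":98}

Answer: {"qf":94,"qgz":98}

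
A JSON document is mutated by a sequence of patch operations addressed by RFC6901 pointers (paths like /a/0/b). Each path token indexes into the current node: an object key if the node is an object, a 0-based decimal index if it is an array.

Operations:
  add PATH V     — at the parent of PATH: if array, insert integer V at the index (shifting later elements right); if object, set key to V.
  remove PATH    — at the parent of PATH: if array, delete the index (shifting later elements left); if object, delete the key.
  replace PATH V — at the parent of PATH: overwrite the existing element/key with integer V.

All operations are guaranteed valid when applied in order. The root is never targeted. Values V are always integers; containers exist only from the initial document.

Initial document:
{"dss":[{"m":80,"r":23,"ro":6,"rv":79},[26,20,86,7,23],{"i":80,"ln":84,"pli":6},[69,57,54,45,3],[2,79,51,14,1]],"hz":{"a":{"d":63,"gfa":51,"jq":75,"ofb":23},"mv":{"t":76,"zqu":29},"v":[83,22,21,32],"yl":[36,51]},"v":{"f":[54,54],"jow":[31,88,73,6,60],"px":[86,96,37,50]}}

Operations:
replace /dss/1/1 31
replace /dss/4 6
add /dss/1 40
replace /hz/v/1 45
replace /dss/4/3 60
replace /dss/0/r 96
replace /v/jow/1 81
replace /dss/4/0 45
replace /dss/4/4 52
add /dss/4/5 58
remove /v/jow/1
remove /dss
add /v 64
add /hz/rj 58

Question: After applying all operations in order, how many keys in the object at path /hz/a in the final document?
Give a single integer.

After op 1 (replace /dss/1/1 31): {"dss":[{"m":80,"r":23,"ro":6,"rv":79},[26,31,86,7,23],{"i":80,"ln":84,"pli":6},[69,57,54,45,3],[2,79,51,14,1]],"hz":{"a":{"d":63,"gfa":51,"jq":75,"ofb":23},"mv":{"t":76,"zqu":29},"v":[83,22,21,32],"yl":[36,51]},"v":{"f":[54,54],"jow":[31,88,73,6,60],"px":[86,96,37,50]}}
After op 2 (replace /dss/4 6): {"dss":[{"m":80,"r":23,"ro":6,"rv":79},[26,31,86,7,23],{"i":80,"ln":84,"pli":6},[69,57,54,45,3],6],"hz":{"a":{"d":63,"gfa":51,"jq":75,"ofb":23},"mv":{"t":76,"zqu":29},"v":[83,22,21,32],"yl":[36,51]},"v":{"f":[54,54],"jow":[31,88,73,6,60],"px":[86,96,37,50]}}
After op 3 (add /dss/1 40): {"dss":[{"m":80,"r":23,"ro":6,"rv":79},40,[26,31,86,7,23],{"i":80,"ln":84,"pli":6},[69,57,54,45,3],6],"hz":{"a":{"d":63,"gfa":51,"jq":75,"ofb":23},"mv":{"t":76,"zqu":29},"v":[83,22,21,32],"yl":[36,51]},"v":{"f":[54,54],"jow":[31,88,73,6,60],"px":[86,96,37,50]}}
After op 4 (replace /hz/v/1 45): {"dss":[{"m":80,"r":23,"ro":6,"rv":79},40,[26,31,86,7,23],{"i":80,"ln":84,"pli":6},[69,57,54,45,3],6],"hz":{"a":{"d":63,"gfa":51,"jq":75,"ofb":23},"mv":{"t":76,"zqu":29},"v":[83,45,21,32],"yl":[36,51]},"v":{"f":[54,54],"jow":[31,88,73,6,60],"px":[86,96,37,50]}}
After op 5 (replace /dss/4/3 60): {"dss":[{"m":80,"r":23,"ro":6,"rv":79},40,[26,31,86,7,23],{"i":80,"ln":84,"pli":6},[69,57,54,60,3],6],"hz":{"a":{"d":63,"gfa":51,"jq":75,"ofb":23},"mv":{"t":76,"zqu":29},"v":[83,45,21,32],"yl":[36,51]},"v":{"f":[54,54],"jow":[31,88,73,6,60],"px":[86,96,37,50]}}
After op 6 (replace /dss/0/r 96): {"dss":[{"m":80,"r":96,"ro":6,"rv":79},40,[26,31,86,7,23],{"i":80,"ln":84,"pli":6},[69,57,54,60,3],6],"hz":{"a":{"d":63,"gfa":51,"jq":75,"ofb":23},"mv":{"t":76,"zqu":29},"v":[83,45,21,32],"yl":[36,51]},"v":{"f":[54,54],"jow":[31,88,73,6,60],"px":[86,96,37,50]}}
After op 7 (replace /v/jow/1 81): {"dss":[{"m":80,"r":96,"ro":6,"rv":79},40,[26,31,86,7,23],{"i":80,"ln":84,"pli":6},[69,57,54,60,3],6],"hz":{"a":{"d":63,"gfa":51,"jq":75,"ofb":23},"mv":{"t":76,"zqu":29},"v":[83,45,21,32],"yl":[36,51]},"v":{"f":[54,54],"jow":[31,81,73,6,60],"px":[86,96,37,50]}}
After op 8 (replace /dss/4/0 45): {"dss":[{"m":80,"r":96,"ro":6,"rv":79},40,[26,31,86,7,23],{"i":80,"ln":84,"pli":6},[45,57,54,60,3],6],"hz":{"a":{"d":63,"gfa":51,"jq":75,"ofb":23},"mv":{"t":76,"zqu":29},"v":[83,45,21,32],"yl":[36,51]},"v":{"f":[54,54],"jow":[31,81,73,6,60],"px":[86,96,37,50]}}
After op 9 (replace /dss/4/4 52): {"dss":[{"m":80,"r":96,"ro":6,"rv":79},40,[26,31,86,7,23],{"i":80,"ln":84,"pli":6},[45,57,54,60,52],6],"hz":{"a":{"d":63,"gfa":51,"jq":75,"ofb":23},"mv":{"t":76,"zqu":29},"v":[83,45,21,32],"yl":[36,51]},"v":{"f":[54,54],"jow":[31,81,73,6,60],"px":[86,96,37,50]}}
After op 10 (add /dss/4/5 58): {"dss":[{"m":80,"r":96,"ro":6,"rv":79},40,[26,31,86,7,23],{"i":80,"ln":84,"pli":6},[45,57,54,60,52,58],6],"hz":{"a":{"d":63,"gfa":51,"jq":75,"ofb":23},"mv":{"t":76,"zqu":29},"v":[83,45,21,32],"yl":[36,51]},"v":{"f":[54,54],"jow":[31,81,73,6,60],"px":[86,96,37,50]}}
After op 11 (remove /v/jow/1): {"dss":[{"m":80,"r":96,"ro":6,"rv":79},40,[26,31,86,7,23],{"i":80,"ln":84,"pli":6},[45,57,54,60,52,58],6],"hz":{"a":{"d":63,"gfa":51,"jq":75,"ofb":23},"mv":{"t":76,"zqu":29},"v":[83,45,21,32],"yl":[36,51]},"v":{"f":[54,54],"jow":[31,73,6,60],"px":[86,96,37,50]}}
After op 12 (remove /dss): {"hz":{"a":{"d":63,"gfa":51,"jq":75,"ofb":23},"mv":{"t":76,"zqu":29},"v":[83,45,21,32],"yl":[36,51]},"v":{"f":[54,54],"jow":[31,73,6,60],"px":[86,96,37,50]}}
After op 13 (add /v 64): {"hz":{"a":{"d":63,"gfa":51,"jq":75,"ofb":23},"mv":{"t":76,"zqu":29},"v":[83,45,21,32],"yl":[36,51]},"v":64}
After op 14 (add /hz/rj 58): {"hz":{"a":{"d":63,"gfa":51,"jq":75,"ofb":23},"mv":{"t":76,"zqu":29},"rj":58,"v":[83,45,21,32],"yl":[36,51]},"v":64}
Size at path /hz/a: 4

Answer: 4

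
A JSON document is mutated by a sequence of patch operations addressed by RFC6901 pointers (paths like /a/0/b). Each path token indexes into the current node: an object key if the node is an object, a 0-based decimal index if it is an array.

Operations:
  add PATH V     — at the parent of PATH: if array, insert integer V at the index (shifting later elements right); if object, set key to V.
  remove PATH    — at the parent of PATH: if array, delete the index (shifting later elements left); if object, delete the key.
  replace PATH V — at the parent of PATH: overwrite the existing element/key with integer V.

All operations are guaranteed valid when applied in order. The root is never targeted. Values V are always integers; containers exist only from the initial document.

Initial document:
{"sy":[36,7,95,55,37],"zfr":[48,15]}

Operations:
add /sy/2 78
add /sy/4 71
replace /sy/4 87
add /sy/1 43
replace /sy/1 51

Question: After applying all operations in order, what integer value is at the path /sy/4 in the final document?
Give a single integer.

Answer: 95

Derivation:
After op 1 (add /sy/2 78): {"sy":[36,7,78,95,55,37],"zfr":[48,15]}
After op 2 (add /sy/4 71): {"sy":[36,7,78,95,71,55,37],"zfr":[48,15]}
After op 3 (replace /sy/4 87): {"sy":[36,7,78,95,87,55,37],"zfr":[48,15]}
After op 4 (add /sy/1 43): {"sy":[36,43,7,78,95,87,55,37],"zfr":[48,15]}
After op 5 (replace /sy/1 51): {"sy":[36,51,7,78,95,87,55,37],"zfr":[48,15]}
Value at /sy/4: 95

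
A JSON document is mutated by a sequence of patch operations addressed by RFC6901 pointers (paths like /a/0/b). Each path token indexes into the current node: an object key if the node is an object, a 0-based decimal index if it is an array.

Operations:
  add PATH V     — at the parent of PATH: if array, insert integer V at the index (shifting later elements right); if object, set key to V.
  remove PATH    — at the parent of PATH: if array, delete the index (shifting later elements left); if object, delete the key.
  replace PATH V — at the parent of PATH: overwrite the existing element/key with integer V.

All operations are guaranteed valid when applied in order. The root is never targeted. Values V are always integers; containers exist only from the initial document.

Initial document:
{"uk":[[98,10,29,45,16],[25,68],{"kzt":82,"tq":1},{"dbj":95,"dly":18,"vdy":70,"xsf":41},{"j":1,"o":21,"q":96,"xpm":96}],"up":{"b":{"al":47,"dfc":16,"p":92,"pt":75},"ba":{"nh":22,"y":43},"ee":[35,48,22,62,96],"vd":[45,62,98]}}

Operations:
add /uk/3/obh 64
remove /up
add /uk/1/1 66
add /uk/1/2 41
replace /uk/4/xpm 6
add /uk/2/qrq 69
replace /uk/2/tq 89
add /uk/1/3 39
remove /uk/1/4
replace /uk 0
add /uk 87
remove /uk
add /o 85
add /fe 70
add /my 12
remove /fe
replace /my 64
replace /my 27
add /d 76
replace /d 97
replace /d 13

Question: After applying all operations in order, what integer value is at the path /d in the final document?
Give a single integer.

Answer: 13

Derivation:
After op 1 (add /uk/3/obh 64): {"uk":[[98,10,29,45,16],[25,68],{"kzt":82,"tq":1},{"dbj":95,"dly":18,"obh":64,"vdy":70,"xsf":41},{"j":1,"o":21,"q":96,"xpm":96}],"up":{"b":{"al":47,"dfc":16,"p":92,"pt":75},"ba":{"nh":22,"y":43},"ee":[35,48,22,62,96],"vd":[45,62,98]}}
After op 2 (remove /up): {"uk":[[98,10,29,45,16],[25,68],{"kzt":82,"tq":1},{"dbj":95,"dly":18,"obh":64,"vdy":70,"xsf":41},{"j":1,"o":21,"q":96,"xpm":96}]}
After op 3 (add /uk/1/1 66): {"uk":[[98,10,29,45,16],[25,66,68],{"kzt":82,"tq":1},{"dbj":95,"dly":18,"obh":64,"vdy":70,"xsf":41},{"j":1,"o":21,"q":96,"xpm":96}]}
After op 4 (add /uk/1/2 41): {"uk":[[98,10,29,45,16],[25,66,41,68],{"kzt":82,"tq":1},{"dbj":95,"dly":18,"obh":64,"vdy":70,"xsf":41},{"j":1,"o":21,"q":96,"xpm":96}]}
After op 5 (replace /uk/4/xpm 6): {"uk":[[98,10,29,45,16],[25,66,41,68],{"kzt":82,"tq":1},{"dbj":95,"dly":18,"obh":64,"vdy":70,"xsf":41},{"j":1,"o":21,"q":96,"xpm":6}]}
After op 6 (add /uk/2/qrq 69): {"uk":[[98,10,29,45,16],[25,66,41,68],{"kzt":82,"qrq":69,"tq":1},{"dbj":95,"dly":18,"obh":64,"vdy":70,"xsf":41},{"j":1,"o":21,"q":96,"xpm":6}]}
After op 7 (replace /uk/2/tq 89): {"uk":[[98,10,29,45,16],[25,66,41,68],{"kzt":82,"qrq":69,"tq":89},{"dbj":95,"dly":18,"obh":64,"vdy":70,"xsf":41},{"j":1,"o":21,"q":96,"xpm":6}]}
After op 8 (add /uk/1/3 39): {"uk":[[98,10,29,45,16],[25,66,41,39,68],{"kzt":82,"qrq":69,"tq":89},{"dbj":95,"dly":18,"obh":64,"vdy":70,"xsf":41},{"j":1,"o":21,"q":96,"xpm":6}]}
After op 9 (remove /uk/1/4): {"uk":[[98,10,29,45,16],[25,66,41,39],{"kzt":82,"qrq":69,"tq":89},{"dbj":95,"dly":18,"obh":64,"vdy":70,"xsf":41},{"j":1,"o":21,"q":96,"xpm":6}]}
After op 10 (replace /uk 0): {"uk":0}
After op 11 (add /uk 87): {"uk":87}
After op 12 (remove /uk): {}
After op 13 (add /o 85): {"o":85}
After op 14 (add /fe 70): {"fe":70,"o":85}
After op 15 (add /my 12): {"fe":70,"my":12,"o":85}
After op 16 (remove /fe): {"my":12,"o":85}
After op 17 (replace /my 64): {"my":64,"o":85}
After op 18 (replace /my 27): {"my":27,"o":85}
After op 19 (add /d 76): {"d":76,"my":27,"o":85}
After op 20 (replace /d 97): {"d":97,"my":27,"o":85}
After op 21 (replace /d 13): {"d":13,"my":27,"o":85}
Value at /d: 13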